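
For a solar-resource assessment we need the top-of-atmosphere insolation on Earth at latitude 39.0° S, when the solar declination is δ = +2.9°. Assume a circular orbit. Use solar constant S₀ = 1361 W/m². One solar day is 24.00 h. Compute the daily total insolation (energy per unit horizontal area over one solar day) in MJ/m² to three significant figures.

27.2 MJ/m²

cos H₀ = −tan(-39.0°) tan(+2.900°) = 0.0410, H₀ = 1.5298 rad.
Bracket: H₀ sin φ sin δ + cos φ cos δ sin H₀ = 1.5298×-0.62932×0.05059 + 0.77715×0.99872×0.99916 = -0.048705 + 0.775503 = 0.726798.
Q̄ = (S₀/π) × [bracket] = (1361/π) × 0.726798 = 314.86 W/m².
Daily total = Q̄ × 24.00 h × 3600 s/h = 314.86 × 24.00 × 3600 / 10⁶ = 27.20 MJ/m².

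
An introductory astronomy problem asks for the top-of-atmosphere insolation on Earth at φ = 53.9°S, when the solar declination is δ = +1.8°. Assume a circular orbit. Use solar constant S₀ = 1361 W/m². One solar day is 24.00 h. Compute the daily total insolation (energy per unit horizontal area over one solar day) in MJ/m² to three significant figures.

cos H₀ = −tan(-53.9°) tan(+1.800°) = 0.0431, H₀ = 1.5277 rad.
Bracket: H₀ sin φ sin δ + cos φ cos δ sin H₀ = 1.5277×-0.80799×0.03141 + 0.58920×0.99951×0.99907 = -0.038771 + 0.588364 = 0.549593.
Q̄ = (S₀/π) × [bracket] = (1361/π) × 0.549593 = 238.09 W/m².
Daily total = Q̄ × 24.00 h × 3600 s/h = 238.09 × 24.00 × 3600 / 10⁶ = 20.57 MJ/m².

20.6 MJ/m²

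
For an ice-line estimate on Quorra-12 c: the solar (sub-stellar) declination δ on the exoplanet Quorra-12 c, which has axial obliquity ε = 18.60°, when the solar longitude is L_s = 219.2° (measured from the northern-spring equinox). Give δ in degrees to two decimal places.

δ = -11.63°

sin δ = sin ε · sin L_s = sin 18.60° × sin 219.2° = -0.201592.
δ = arcsin(-0.201592) = -11.63°.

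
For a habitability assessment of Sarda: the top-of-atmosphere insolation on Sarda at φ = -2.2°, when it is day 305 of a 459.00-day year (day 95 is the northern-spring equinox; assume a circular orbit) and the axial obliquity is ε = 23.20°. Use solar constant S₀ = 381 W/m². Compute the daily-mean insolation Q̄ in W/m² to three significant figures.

Q̄ ≈ 120 W/m²

Solar longitude: λ_s = 360° × (305 − 95)/459.00 = 164.706°.
sin δ = sin 23.20° × sin 164.706° = 0.10391, so δ = +5.964°.
cos H₀ = −tan(-2.2°) tan(+5.964°) = 0.0040, H₀ = 1.5668 rad.
Bracket: H₀ sin φ sin δ + cos φ cos δ sin H₀ = 1.5668×-0.03839×0.10391 + 0.99926×0.99459×0.99999 = -0.006250 + 0.993844 = 0.987594.
Q̄ = (S₀/π) × [bracket] = (381/π) × 0.987594 = 119.8 W/m².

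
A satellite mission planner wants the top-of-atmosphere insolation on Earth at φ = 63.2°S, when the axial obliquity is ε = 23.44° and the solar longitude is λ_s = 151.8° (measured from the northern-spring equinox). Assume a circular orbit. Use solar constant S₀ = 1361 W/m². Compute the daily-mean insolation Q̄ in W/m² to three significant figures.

Q̄ ≈ 91.6 W/m²

Solar declination: sin δ = sin ε · sin λ_s = sin 23.44° × sin 151.8° = 0.18798, so δ = +10.835°.
cos H₀ = −tan(-63.2°) tan(+10.835°) = 0.3789, H₀ = 1.1822 rad.
Bracket: H₀ sin φ sin δ + cos φ cos δ sin H₀ = 1.1822×-0.89259×0.18798 + 0.45088×0.98217×0.92545 = -0.198360 + 0.409827 = 0.211467.
Q̄ = (S₀/π) × [bracket] = (1361/π) × 0.211467 = 91.61 W/m².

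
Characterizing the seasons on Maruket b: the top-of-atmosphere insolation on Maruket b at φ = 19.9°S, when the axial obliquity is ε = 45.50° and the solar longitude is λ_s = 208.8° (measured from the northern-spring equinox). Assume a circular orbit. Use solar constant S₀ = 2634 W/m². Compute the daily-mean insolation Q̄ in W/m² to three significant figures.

Solar declination: sin δ = sin ε · sin λ_s = sin 45.50° × sin 208.8° = -0.34361, so δ = -20.097°.
cos H₀ = −tan(-19.9°) tan(-20.097°) = -0.1325, H₀ = 1.7036 rad.
Bracket: H₀ sin φ sin δ + cos φ cos δ sin H₀ = 1.7036×-0.34038×-0.34361 + 0.94029×0.93911×0.99119 = 0.199250 + 0.875256 = 1.074506.
Q̄ = (S₀/π) × [bracket] = (2634/π) × 1.074506 = 900.9 W/m².

Q̄ ≈ 901 W/m²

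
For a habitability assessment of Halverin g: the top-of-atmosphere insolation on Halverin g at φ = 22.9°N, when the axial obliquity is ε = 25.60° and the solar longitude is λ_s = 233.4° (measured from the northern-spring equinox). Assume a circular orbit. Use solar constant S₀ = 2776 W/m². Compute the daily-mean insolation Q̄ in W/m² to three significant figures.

Q̄ ≈ 585 W/m²

Solar declination: sin δ = sin ε · sin λ_s = sin 25.60° × sin 233.4° = -0.34689, so δ = -20.297°.
cos H₀ = −tan(+22.9°) tan(-20.297°) = 0.1562, H₀ = 1.4139 rad.
Bracket: H₀ sin φ sin δ + cos φ cos δ sin H₀ = 1.4139×0.38912×-0.34689 + 0.92119×0.93791×0.98772 = -0.190851 + 0.853383 = 0.662532.
Q̄ = (S₀/π) × [bracket] = (2776/π) × 0.662532 = 585.4 W/m².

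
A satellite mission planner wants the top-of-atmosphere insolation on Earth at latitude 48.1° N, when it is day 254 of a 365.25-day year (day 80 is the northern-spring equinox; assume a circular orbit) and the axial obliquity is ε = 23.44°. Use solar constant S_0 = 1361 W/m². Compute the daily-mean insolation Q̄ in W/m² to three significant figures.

Q̄ ≈ 319 W/m²

Solar longitude: L_s = 360° × (254 − 80)/365.25 = 171.499°.
sin δ = sin 23.44° × sin 171.499° = 0.05880, so δ = +3.371°.
cos h₀ = −tan(+48.1°) tan(+3.371°) = -0.0657, h₀ = 1.6365 rad.
Bracket: h₀ sin ϕ sin δ + cos ϕ cos δ sin h₀ = 1.6365×0.74431×0.05880 + 0.66783×0.99827×0.99784 = 0.071622 + 0.665235 = 0.736857.
Q̄ = (S_0/π) × [bracket] = (1361/π) × 0.736857 = 319.2 W/m².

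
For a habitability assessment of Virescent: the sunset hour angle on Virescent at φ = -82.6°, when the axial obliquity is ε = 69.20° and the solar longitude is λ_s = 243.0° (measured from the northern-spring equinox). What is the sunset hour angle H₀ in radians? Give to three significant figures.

Solar declination: sin δ = sin ε · sin λ_s = sin 69.20° × sin 243.0° = -0.83294, so δ = -56.402°.
Sunrise equation: cos H₀ = −tan φ · tan δ = -11.5895 ≤ −1, so the host star never sets (polar day) and H₀ = π.

H₀ = 3.14 rad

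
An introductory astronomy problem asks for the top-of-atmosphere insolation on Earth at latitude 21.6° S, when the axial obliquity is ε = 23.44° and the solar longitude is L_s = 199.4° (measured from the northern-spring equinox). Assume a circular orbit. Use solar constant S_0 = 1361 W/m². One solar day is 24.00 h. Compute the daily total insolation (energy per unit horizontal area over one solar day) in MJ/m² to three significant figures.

Solar declination: sin δ = sin ε · sin L_s = sin 23.44° × sin 199.4° = -0.13213, so δ = -7.593°.
cos h₀ = −tan(-21.6°) tan(-7.593°) = -0.0528, h₀ = 1.6236 rad.
Bracket: h₀ sin ϕ sin δ + cos ϕ cos δ sin h₀ = 1.6236×-0.36812×-0.13213 + 0.92978×0.99123×0.99861 = 0.078971 + 0.920345 = 0.999316.
Q̄ = (S_0/π) × [bracket] = (1361/π) × 0.999316 = 432.92 W/m².
Daily total = Q̄ × 24.00 h × 3600 s/h = 432.92 × 24.00 × 3600 / 10⁶ = 37.40 MJ/m².

37.4 MJ/m²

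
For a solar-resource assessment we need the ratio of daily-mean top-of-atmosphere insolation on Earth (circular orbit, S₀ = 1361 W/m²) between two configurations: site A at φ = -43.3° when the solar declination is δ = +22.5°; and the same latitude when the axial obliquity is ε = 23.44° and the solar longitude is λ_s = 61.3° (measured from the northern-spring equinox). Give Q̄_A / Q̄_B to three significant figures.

— Configuration A (φ=-43.3°):
cos H₀ = −tan(-43.3°) tan(+22.500°) = 0.3903, H₀ = 1.1698 rad.
Bracket: H₀ sin φ sin δ + cos φ cos δ sin H₀ = 1.1698×-0.68582×0.38268 + 0.72777×0.92388×0.92067 = -0.307014 + 0.619033 = 0.312019.
Q̄ = (S₀/π) × [bracket] = (1361/π) × 0.312019 = 135.17 W/m².
— Configuration B (φ=-43.3°):
Solar declination: sin δ = sin ε · sin λ_s = sin 23.44° × sin 61.3° = 0.34892, so δ = +20.421°.
cos H₀ = −tan(-43.3°) tan(+20.421°) = 0.3509, H₀ = 1.2123 rad.
Bracket: H₀ sin φ sin δ + cos φ cos δ sin H₀ = 1.2123×-0.68582×0.34892 + 0.72777×0.93715×0.93643 = -0.290099 + 0.638673 = 0.348574.
Q̄ = (S₀/π) × [bracket] = (1361/π) × 0.348574 = 151.01 W/m².
Ratio Q̄_A / Q̄_B = 135.17 / 151.01 = 0.8951.

Q̄_A / Q̄_B ≈ 0.895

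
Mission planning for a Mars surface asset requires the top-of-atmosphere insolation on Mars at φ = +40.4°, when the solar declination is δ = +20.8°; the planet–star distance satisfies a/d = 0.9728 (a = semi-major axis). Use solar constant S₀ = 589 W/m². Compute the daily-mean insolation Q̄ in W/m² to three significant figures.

Q̄ ≈ 197 W/m²

cos H₀ = −tan(+40.4°) tan(+20.800°) = -0.3233, H₀ = 1.9000 rad.
Bracket: H₀ sin φ sin δ + cos φ cos δ sin H₀ = 1.9000×0.64812×0.35511 + 0.76154×0.93483×0.94630 = 0.437292 + 0.673681 = 1.110973.
Inverse-square distance factor (a/d)² = 0.9728² = 0.946340.
Q̄ = (S₀/π) × 0.946340 × [bracket] = (589/π) × 0.946340 × 1.110973 = 197.1 W/m².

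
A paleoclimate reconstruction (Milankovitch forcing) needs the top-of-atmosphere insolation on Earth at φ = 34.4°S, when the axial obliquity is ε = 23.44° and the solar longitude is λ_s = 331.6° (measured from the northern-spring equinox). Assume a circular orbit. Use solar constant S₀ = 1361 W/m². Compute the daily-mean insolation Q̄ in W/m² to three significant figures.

Q̄ ≈ 427 W/m²

Solar declination: sin δ = sin ε · sin λ_s = sin 23.44° × sin 331.6° = -0.18920, so δ = -10.906°.
cos H₀ = −tan(-34.4°) tan(-10.906°) = -0.1319, H₀ = 1.7031 rad.
Bracket: H₀ sin φ sin δ + cos φ cos δ sin H₀ = 1.7031×-0.56497×-0.18920 + 0.82511×0.98194×0.99126 = 0.182048 + 0.803127 = 0.985175.
Q̄ = (S₀/π) × [bracket] = (1361/π) × 0.985175 = 426.8 W/m².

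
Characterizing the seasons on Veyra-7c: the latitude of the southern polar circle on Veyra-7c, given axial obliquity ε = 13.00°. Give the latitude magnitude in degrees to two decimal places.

The polar circle is the lowest latitude that experiences at least one full rotation of continuous darkness at the northern-summer solstice; it lies at |ϕ| = 90° − ε = 90° − 13.00° = 77.00°.

77.00°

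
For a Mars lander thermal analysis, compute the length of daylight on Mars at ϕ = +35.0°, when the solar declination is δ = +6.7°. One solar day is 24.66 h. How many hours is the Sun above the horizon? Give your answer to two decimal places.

cos h₀ = −tan ϕ · tan δ = −tan(+35.0°) × tan(+6.700°) = -0.0823, so h₀ = 1.6531 rad = 94.72°.
Daylight = 2h₀/(2π) × 24.66 h = (1.6531/π) × 24.66 = 12.98 h.

12.98 h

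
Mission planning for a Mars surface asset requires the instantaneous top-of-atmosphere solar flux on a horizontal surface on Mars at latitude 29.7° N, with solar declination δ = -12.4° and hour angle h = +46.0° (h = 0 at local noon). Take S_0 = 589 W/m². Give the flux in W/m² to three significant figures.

cos θ_z = sin ϕ sin δ + cos ϕ cos δ cos h = -0.106392 + 0.589326 = 0.482934.
Flux = S_0 · cos θ_z = 589 × 0.482934 = 284.4 W/m².

284 W/m²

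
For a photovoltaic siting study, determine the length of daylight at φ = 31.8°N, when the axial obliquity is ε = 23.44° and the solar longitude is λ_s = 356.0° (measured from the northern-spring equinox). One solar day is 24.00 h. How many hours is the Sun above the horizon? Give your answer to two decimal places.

Solar declination: sin δ = sin ε · sin λ_s = sin 23.44° × sin 356.0° = -0.02775, so δ = -1.590°.
cos H₀ = −tan φ · tan δ = −tan(+31.8°) × tan(-1.590°) = 0.0172, so H₀ = 1.5536 rad = 89.01°.
Daylight = 2H₀/(2π) × 24.00 h = (1.5536/π) × 24.00 = 11.87 h.

11.87 h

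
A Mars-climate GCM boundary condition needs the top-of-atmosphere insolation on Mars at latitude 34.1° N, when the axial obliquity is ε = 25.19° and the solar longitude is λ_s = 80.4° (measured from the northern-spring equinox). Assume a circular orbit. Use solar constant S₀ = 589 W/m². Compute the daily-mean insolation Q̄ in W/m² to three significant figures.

Q̄ ≈ 217 W/m²

Solar declination: sin δ = sin ε · sin λ_s = sin 25.19° × sin 80.4° = 0.41966, so δ = +24.813°.
cos H₀ = −tan(+34.1°) tan(+24.813°) = -0.3130, H₀ = 1.8892 rad.
Bracket: H₀ sin φ sin δ + cos φ cos δ sin H₀ = 1.8892×0.56064×0.41966 + 0.82806×0.90768×0.94974 = 0.444488 + 0.713837 = 1.158325.
Q̄ = (S₀/π) × [bracket] = (589/π) × 1.158325 = 217.2 W/m².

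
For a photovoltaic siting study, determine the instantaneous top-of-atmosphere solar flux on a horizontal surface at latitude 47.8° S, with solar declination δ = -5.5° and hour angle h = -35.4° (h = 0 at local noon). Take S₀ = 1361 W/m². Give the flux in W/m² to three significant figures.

838 W/m²

cos θ_z = sin φ sin δ + cos φ cos δ cos h = 0.071003 + 0.545017 = 0.616020.
Flux = S₀ · cos θ_z = 1361 × 0.616020 = 838.4 W/m².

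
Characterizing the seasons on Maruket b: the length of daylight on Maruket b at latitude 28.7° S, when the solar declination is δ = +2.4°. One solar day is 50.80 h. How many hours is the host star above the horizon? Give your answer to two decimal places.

25.03 h

cos H₀ = −tan φ · tan δ = −tan(-28.7°) × tan(+2.400°) = 0.0229, so H₀ = 1.5478 rad = 88.69°.
Daylight = 2H₀/(2π) × 50.80 h = (1.5478/π) × 50.80 = 25.03 h.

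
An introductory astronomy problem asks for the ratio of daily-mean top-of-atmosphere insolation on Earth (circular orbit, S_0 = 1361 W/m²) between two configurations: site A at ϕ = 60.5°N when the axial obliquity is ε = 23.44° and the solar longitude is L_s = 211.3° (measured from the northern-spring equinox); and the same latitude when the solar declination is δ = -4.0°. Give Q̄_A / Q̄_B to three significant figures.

— Configuration A (ϕ=+60.5°):
Solar declination: sin δ = sin ε · sin L_s = sin 23.44° × sin 211.3° = -0.20666, so δ = -11.927°.
cos h₀ = −tan(+60.5°) tan(-11.927°) = 0.3733, h₀ = 1.1882 rad.
Bracket: h₀ sin ϕ sin δ + cos ϕ cos δ sin h₀ = 1.1882×0.87036×-0.20666 + 0.49242×0.97841×0.92770 = -0.213720 + 0.446955 = 0.233235.
Q̄ = (S_0/π) × [bracket] = (1361/π) × 0.233235 = 101.04 W/m².
— Configuration B (ϕ=+60.5°):
cos h₀ = −tan(+60.5°) tan(-4.000°) = 0.1236, h₀ = 1.4469 rad.
Bracket: h₀ sin ϕ sin δ + cos ϕ cos δ sin h₀ = 1.4469×0.87036×-0.06976 + 0.49242×0.99756×0.99233 = -0.087850 + 0.487451 = 0.399601.
Q̄ = (S_0/π) × [bracket] = (1361/π) × 0.399601 = 173.12 W/m².
Ratio Q̄_A / Q̄_B = 101.04 / 173.12 = 0.5836.

Q̄_A / Q̄_B ≈ 0.584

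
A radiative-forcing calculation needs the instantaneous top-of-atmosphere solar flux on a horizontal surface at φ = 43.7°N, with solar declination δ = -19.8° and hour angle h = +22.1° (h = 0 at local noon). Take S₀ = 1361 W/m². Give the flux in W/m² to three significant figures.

539 W/m²

cos θ_z = sin φ sin δ + cos φ cos δ cos h = -0.234028 + 0.630249 = 0.396221.
Flux = S₀ · cos θ_z = 1361 × 0.396221 = 539.3 W/m².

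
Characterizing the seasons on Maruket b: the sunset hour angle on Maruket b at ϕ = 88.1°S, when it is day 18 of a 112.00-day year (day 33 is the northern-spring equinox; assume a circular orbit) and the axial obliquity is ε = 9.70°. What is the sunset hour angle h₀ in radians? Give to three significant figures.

h₀ = 3.14 rad

Solar longitude: L_s = 360° × (18 − 33)/112.00 = -48.214°, i.e. -48.214° + 360° = 311.786°.
sin δ = sin 9.70° × sin 311.786° = -0.12563, so δ = -7.217°.
Sunrise equation: cos h₀ = −tan ϕ · tan δ = -3.8174 ≤ −1, so the host star never sets (polar day) and h₀ = π.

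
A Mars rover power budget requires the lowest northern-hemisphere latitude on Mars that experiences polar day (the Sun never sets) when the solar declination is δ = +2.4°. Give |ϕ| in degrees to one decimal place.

|ϕ| = 87.6°

Polar day requires cos h₀ = −tan ϕ tan δ ≤ −1, i.e. tan ϕ tan δ ≥ 1.
The boundary is |tan ϕ| · |tan δ| = 1, so |ϕ| = 90° − |δ| = 90° − 2.4° = 87.6° in the northern hemisphere.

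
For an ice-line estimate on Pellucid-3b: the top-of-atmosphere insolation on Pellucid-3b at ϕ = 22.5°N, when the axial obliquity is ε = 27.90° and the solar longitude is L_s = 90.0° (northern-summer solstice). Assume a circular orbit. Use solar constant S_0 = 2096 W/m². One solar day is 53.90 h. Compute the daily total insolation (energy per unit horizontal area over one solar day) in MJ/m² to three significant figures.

Solar declination: sin δ = sin ε · sin L_s = sin 27.90° × sin 90.0° = 0.46793, so δ = +27.900°.
cos h₀ = −tan(+22.5°) tan(+27.900°) = -0.2193, h₀ = 1.7919 rad.
Bracket: h₀ sin ϕ sin δ + cos ϕ cos δ sin h₀ = 1.7919×0.38268×0.46793 + 0.92388×0.88377×0.97565 = 0.320871 + 0.796616 = 1.117487.
Q̄ = (S_0/π) × [bracket] = (2096/π) × 1.117487 = 745.56 W/m².
Daily total = Q̄ × 53.90 h × 3600 s/h = 745.56 × 53.90 × 3600 / 10⁶ = 144.7 MJ/m².

145 MJ/m²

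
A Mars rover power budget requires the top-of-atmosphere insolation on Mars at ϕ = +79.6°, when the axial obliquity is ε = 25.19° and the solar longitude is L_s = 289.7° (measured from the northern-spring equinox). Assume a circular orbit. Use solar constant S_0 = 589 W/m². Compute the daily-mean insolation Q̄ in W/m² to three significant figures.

Q̄ ≈ 0.00 W/m²

Solar declination: sin δ = sin ε · sin L_s = sin 25.19° × sin 289.7° = -0.40071, so δ = -23.623°.
cos h₀ = −tan(+79.6°) tan(-23.623°) = 2.3830 ≥ 1 ⇒ polar night, h₀ = 0 and Q̄ = 0.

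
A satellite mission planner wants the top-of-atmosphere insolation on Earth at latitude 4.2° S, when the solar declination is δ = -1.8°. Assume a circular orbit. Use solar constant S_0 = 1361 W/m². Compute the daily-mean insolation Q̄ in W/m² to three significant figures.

Q̄ ≈ 433 W/m²

cos h₀ = −tan(-4.2°) tan(-1.800°) = -0.0023, h₀ = 1.5731 rad.
Bracket: h₀ sin ϕ sin δ + cos ϕ cos δ sin h₀ = 1.5731×-0.07324×-0.03141 + 0.99731×0.99951×1.00000 = 0.003619 + 0.996821 = 1.000440.
Q̄ = (S_0/π) × [bracket] = (1361/π) × 1.000440 = 433.4 W/m².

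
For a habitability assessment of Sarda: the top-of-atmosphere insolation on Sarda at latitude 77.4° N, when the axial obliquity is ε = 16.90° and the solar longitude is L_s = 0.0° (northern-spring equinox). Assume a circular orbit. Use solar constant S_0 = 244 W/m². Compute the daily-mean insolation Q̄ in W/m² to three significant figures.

Solar declination: sin δ = sin ε · sin L_s = sin 16.90° × sin 0.0° = 0.00000, so δ = +0.000°.
cos h₀ = −tan(+77.4°) tan(+0.000°) = -0.0000, h₀ = 1.5708 rad.
Bracket: h₀ sin ϕ sin δ + cos ϕ cos δ sin h₀ = 1.5708×0.97592×0.00000 + 0.21814×1.00000×1.00000 = 0.000000 + 0.218140 = 0.218140.
Q̄ = (S_0/π) × [bracket] = (244/π) × 0.218140 = 16.94 W/m².

Q̄ ≈ 16.9 W/m²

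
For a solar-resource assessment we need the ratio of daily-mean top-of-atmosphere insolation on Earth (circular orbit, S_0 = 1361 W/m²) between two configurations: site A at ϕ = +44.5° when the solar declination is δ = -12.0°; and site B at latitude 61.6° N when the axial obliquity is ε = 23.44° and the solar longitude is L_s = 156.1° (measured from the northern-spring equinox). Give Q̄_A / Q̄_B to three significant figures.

Q̄_A / Q̄_B ≈ 0.678

— Configuration A (ϕ=+44.5°):
cos h₀ = −tan(+44.5°) tan(-12.000°) = 0.2089, h₀ = 1.3604 rad.
Bracket: h₀ sin ϕ sin δ + cos ϕ cos δ sin h₀ = 1.3604×0.70091×-0.20791 + 0.71325×0.97815×0.97794 = -0.198246 + 0.682275 = 0.484029.
Q̄ = (S_0/π) × [bracket] = (1361/π) × 0.484029 = 209.69 W/m².
— Configuration B (ϕ=+61.6°):
Solar declination: sin δ = sin ε · sin L_s = sin 23.44° × sin 156.1° = 0.16116, so δ = +9.274°.
cos h₀ = −tan(+61.6°) tan(+9.274°) = -0.3020, h₀ = 1.8776 rad.
Bracket: h₀ sin ϕ sin δ + cos ϕ cos δ sin h₀ = 1.8776×0.87965×0.16116 + 0.47562×0.98693×0.95331 = 0.266177 + 0.447487 = 0.713664.
Q̄ = (S_0/π) × [bracket] = (1361/π) × 0.713664 = 309.17 W/m².
Ratio Q̄_A / Q̄_B = 209.69 / 309.17 = 0.6782.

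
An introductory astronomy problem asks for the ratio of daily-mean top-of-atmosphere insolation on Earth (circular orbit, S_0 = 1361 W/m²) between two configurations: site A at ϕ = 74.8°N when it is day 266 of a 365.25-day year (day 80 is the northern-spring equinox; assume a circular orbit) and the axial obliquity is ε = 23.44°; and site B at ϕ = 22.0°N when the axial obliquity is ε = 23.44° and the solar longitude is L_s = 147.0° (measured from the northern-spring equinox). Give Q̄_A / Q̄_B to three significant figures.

Q̄_A / Q̄_B ≈ 0.220

— Configuration A (ϕ=+74.8°):
Solar longitude: L_s = 360° × (266 − 80)/365.25 = 183.326°.
sin δ = sin 23.44° × sin 183.326° = -0.02308, so δ = -1.323°.
cos h₀ = −tan(+74.8°) tan(-1.323°) = 0.0850, h₀ = 1.4857 rad.
Bracket: h₀ sin ϕ sin δ + cos ϕ cos δ sin h₀ = 1.4857×0.96502×-0.02308 + 0.26219×0.99973×0.99638 = -0.033090 + 0.261170 = 0.228080.
Q̄ = (S_0/π) × [bracket] = (1361/π) × 0.228080 = 98.809 W/m².
— Configuration B (ϕ=+22.0°):
Solar declination: sin δ = sin ε · sin L_s = sin 23.44° × sin 147.0° = 0.21665, so δ = +12.512°.
cos h₀ = −tan(+22.0°) tan(+12.512°) = -0.0897, h₀ = 1.6606 rad.
Bracket: h₀ sin ϕ sin δ + cos ϕ cos δ sin h₀ = 1.6606×0.37461×0.21665 + 0.92718×0.97625×0.99597 = 0.134773 + 0.901512 = 1.036285.
Q̄ = (S_0/π) × [bracket] = (1361/π) × 1.036285 = 448.94 W/m².
Ratio Q̄_A / Q̄_B = 98.809 / 448.94 = 0.2201.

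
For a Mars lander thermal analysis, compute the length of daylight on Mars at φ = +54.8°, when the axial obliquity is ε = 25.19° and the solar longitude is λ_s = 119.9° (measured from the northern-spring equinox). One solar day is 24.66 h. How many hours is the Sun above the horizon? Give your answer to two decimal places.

17.02 h

Solar declination: sin δ = sin ε · sin λ_s = sin 25.19° × sin 119.9° = 0.36897, so δ = +21.652°.
cos H₀ = −tan φ · tan δ = −tan(+54.8°) × tan(+21.652°) = -0.5628, so H₀ = 2.1685 rad = 124.25°.
Daylight = 2H₀/(2π) × 24.66 h = (2.1685/π) × 24.66 = 17.02 h.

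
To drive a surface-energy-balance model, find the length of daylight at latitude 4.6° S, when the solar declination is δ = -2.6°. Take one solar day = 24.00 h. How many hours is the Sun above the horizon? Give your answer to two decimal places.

cos H₀ = −tan φ · tan δ = −tan(-4.6°) × tan(-2.600°) = -0.0037, so H₀ = 1.5744 rad = 90.21°.
Daylight = 2H₀/(2π) × 24.00 h = (1.5744/π) × 24.00 = 12.03 h.

12.03 h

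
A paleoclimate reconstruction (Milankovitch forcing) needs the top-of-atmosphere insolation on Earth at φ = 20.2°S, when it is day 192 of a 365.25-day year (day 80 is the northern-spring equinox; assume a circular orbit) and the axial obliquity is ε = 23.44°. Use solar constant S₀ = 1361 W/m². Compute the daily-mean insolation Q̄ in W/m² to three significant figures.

Q̄ ≈ 294 W/m²

Solar longitude: λ_s = 360° × (192 − 80)/365.25 = 110.390°.
sin δ = sin 23.44° × sin 110.390° = 0.37286, so δ = +21.892°.
cos H₀ = −tan(-20.2°) tan(+21.892°) = 0.1478, H₀ = 1.4224 rad.
Bracket: H₀ sin φ sin δ + cos φ cos δ sin H₀ = 1.4224×-0.34530×0.37286 + 0.93849×0.92789×0.98901 = -0.183132 + 0.861245 = 0.678113.
Q̄ = (S₀/π) × [bracket] = (1361/π) × 0.678113 = 293.8 W/m².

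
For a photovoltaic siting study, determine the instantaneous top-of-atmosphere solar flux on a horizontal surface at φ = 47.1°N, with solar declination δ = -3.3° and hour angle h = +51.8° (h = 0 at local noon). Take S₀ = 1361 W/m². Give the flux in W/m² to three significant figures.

515 W/m²

cos θ_z = sin φ sin δ + cos φ cos δ cos h = -0.042168 + 0.420265 = 0.378097.
Flux = S₀ · cos θ_z = 1361 × 0.378097 = 514.6 W/m².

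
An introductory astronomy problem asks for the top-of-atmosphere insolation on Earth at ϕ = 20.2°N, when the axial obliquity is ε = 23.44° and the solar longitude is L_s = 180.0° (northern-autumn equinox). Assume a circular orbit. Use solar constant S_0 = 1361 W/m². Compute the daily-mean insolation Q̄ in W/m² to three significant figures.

Solar declination: sin δ = sin ε · sin L_s = sin 23.44° × sin 180.0° = 0.00000, so δ = +0.000°.
cos h₀ = −tan(+20.2°) tan(+0.000°) = -0.0000, h₀ = 1.5708 rad.
Bracket: h₀ sin ϕ sin δ + cos ϕ cos δ sin h₀ = 1.5708×0.34530×0.00000 + 0.93849×1.00000×1.00000 = 0.000000 + 0.938490 = 0.938490.
Q̄ = (S_0/π) × [bracket] = (1361/π) × 0.938490 = 406.6 W/m².

Q̄ ≈ 407 W/m²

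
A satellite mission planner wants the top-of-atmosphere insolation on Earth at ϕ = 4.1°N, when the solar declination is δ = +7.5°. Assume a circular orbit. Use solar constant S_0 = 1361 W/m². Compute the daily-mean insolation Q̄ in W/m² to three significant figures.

cos h₀ = −tan(+4.1°) tan(+7.500°) = -0.0094, h₀ = 1.5802 rad.
Bracket: h₀ sin ϕ sin δ + cos ϕ cos δ sin h₀ = 1.5802×0.07150×0.13053 + 0.99744×0.99144×0.99996 = 0.014748 + 0.988862 = 1.003610.
Q̄ = (S_0/π) × [bracket] = (1361/π) × 1.003610 = 434.8 W/m².

Q̄ ≈ 435 W/m²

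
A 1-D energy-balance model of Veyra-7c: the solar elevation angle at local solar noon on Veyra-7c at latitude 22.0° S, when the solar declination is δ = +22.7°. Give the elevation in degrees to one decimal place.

At local noon the hour angle is zero, so the zenith angle equals |φ − δ| = |-22.0° − (+22.700°)| = 44.700°.
Elevation = 90° − 44.700° = 45.3°.

45.3°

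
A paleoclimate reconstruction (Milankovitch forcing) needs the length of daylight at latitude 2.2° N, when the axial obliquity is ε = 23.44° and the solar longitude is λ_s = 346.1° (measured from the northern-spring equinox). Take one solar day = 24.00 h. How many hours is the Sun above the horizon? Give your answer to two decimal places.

Solar declination: sin δ = sin ε · sin λ_s = sin 23.44° × sin 346.1° = -0.09556, so δ = -5.484°.
cos H₀ = −tan φ · tan δ = −tan(+2.2°) × tan(-5.484°) = 0.0037, so H₀ = 1.5671 rad = 89.79°.
Daylight = 2H₀/(2π) × 24.00 h = (1.5671/π) × 24.00 = 11.97 h.

11.97 h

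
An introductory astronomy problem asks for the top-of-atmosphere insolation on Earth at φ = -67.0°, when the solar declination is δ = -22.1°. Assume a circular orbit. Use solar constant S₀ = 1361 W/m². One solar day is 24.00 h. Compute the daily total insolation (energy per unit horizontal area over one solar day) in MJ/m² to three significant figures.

40.8 MJ/m²

cos H₀ = −tan(-67.0°) tan(-22.100°) = -0.9566, H₀ = 2.8459 rad.
Bracket: H₀ sin φ sin δ + cos φ cos δ sin H₀ = 2.8459×-0.92050×-0.37622 + 0.39073×0.92653×0.29136 = 0.985565 + 0.105479 = 1.091044.
Q̄ = (S₀/π) × [bracket] = (1361/π) × 1.091044 = 472.66 W/m².
Daily total = Q̄ × 24.00 h × 3600 s/h = 472.66 × 24.00 × 3600 / 10⁶ = 40.84 MJ/m².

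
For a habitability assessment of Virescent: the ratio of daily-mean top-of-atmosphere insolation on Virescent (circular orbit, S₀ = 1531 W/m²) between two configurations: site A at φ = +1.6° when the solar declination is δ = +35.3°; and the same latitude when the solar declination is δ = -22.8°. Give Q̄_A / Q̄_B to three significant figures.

— Configuration A (φ=+1.6°):
cos H₀ = −tan(+1.6°) tan(+35.300°) = -0.0198, H₀ = 1.5906 rad.
Bracket: H₀ sin φ sin δ + cos φ cos δ sin H₀ = 1.5906×0.02792×0.57786 + 0.99961×0.81614×0.99980 = 0.025663 + 0.815659 = 0.841322.
Q̄ = (S₀/π) × [bracket] = (1531/π) × 0.841322 = 410.00 W/m².
— Configuration B (φ=+1.6°):
cos H₀ = −tan(+1.6°) tan(-22.800°) = 0.0117, H₀ = 1.5591 rad.
Bracket: H₀ sin φ sin δ + cos φ cos δ sin H₀ = 1.5591×0.02792×-0.38752 + 0.99961×0.92186×0.99993 = -0.016869 + 0.921436 = 0.904567.
Q̄ = (S₀/π) × [bracket] = (1531/π) × 0.904567 = 440.82 W/m².
Ratio Q̄_A / Q̄_B = 410.00 / 440.82 = 0.9301.

Q̄_A / Q̄_B ≈ 0.930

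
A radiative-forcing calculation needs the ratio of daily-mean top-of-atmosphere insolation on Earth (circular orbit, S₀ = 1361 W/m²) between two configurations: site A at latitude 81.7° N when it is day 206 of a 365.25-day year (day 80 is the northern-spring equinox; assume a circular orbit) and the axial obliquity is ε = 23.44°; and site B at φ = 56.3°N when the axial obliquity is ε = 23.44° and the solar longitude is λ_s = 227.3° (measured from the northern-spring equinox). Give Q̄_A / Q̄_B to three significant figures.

Q̄_A / Q̄_B ≈ 4.98

— Configuration A (φ=+81.7°):
Solar longitude: λ_s = 360° × (206 − 80)/365.25 = 124.189°.
sin δ = sin 23.44° × sin 124.189° = 0.32905, so δ = +19.211°.
cos H₀ = −tan(+81.7°) tan(+19.211°) = -2.3885 ≤ −1 ⇒ polar day, H₀ = π.
Bracket: H₀ sin φ sin δ + cos φ cos δ sin H₀ = 3.1416×0.98953×0.32905 + 0.14436×0.94431×0.00000 = 1.022920 + 0.000000 = 1.022920.
Q̄ = (S₀/π) × [bracket] = (1361/π) × 1.022920 = 443.15 W/m².
— Configuration B (φ=+56.3°):
Solar declination: sin δ = sin ε · sin λ_s = sin 23.44° × sin 227.3° = -0.29234, so δ = -16.998°.
cos H₀ = −tan(+56.3°) tan(-16.998°) = 0.4584, H₀ = 1.0946 rad.
Bracket: H₀ sin φ sin δ + cos φ cos δ sin H₀ = 1.0946×0.83195×-0.29234 + 0.55484×0.95631×0.88876 = -0.266220 + 0.471575 = 0.205355.
Q̄ = (S₀/π) × [bracket] = (1361/π) × 0.205355 = 88.964 W/m².
Ratio Q̄_A / Q̄_B = 443.15 / 88.964 = 4.981.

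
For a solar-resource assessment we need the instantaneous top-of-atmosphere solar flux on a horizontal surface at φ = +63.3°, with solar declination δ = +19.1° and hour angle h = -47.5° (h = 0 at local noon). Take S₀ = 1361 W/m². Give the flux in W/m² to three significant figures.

788 W/m²

cos θ_z = sin φ sin δ + cos φ cos δ cos h = 0.292327 + 0.286844 = 0.579171.
Flux = S₀ · cos θ_z = 1361 × 0.579171 = 788.3 W/m².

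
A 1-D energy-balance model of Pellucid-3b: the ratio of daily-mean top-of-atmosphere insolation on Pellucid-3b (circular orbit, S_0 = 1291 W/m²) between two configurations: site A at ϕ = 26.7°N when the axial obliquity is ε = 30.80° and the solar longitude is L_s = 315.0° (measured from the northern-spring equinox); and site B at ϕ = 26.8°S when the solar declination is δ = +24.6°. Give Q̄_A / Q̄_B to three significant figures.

— Configuration A (ϕ=+26.7°):
Solar declination: sin δ = sin ε · sin L_s = sin 30.80° × sin 315.0° = -0.36207, so δ = -21.227°.
cos h₀ = −tan(+26.7°) tan(-21.227°) = 0.1954, h₀ = 1.3742 rad.
Bracket: h₀ sin ϕ sin δ + cos ϕ cos δ sin h₀ = 1.3742×0.44932×-0.36207 + 0.89337×0.93215×0.98073 = -0.223562 + 0.816708 = 0.593146.
Q̄ = (S_0/π) × [bracket] = (1291/π) × 0.593146 = 243.75 W/m².
— Configuration B (ϕ=-26.8°):
cos h₀ = −tan(-26.8°) tan(+24.600°) = 0.2313, h₀ = 1.3374 rad.
Bracket: h₀ sin ϕ sin δ + cos ϕ cos δ sin h₀ = 1.3374×-0.45088×0.41628 + 0.89259×0.90924×0.97289 = -0.251020 + 0.789577 = 0.538557.
Q̄ = (S_0/π) × [bracket] = (1291/π) × 0.538557 = 221.31 W/m².
Ratio Q̄_A / Q̄_B = 243.75 / 221.31 = 1.101.

Q̄_A / Q̄_B ≈ 1.10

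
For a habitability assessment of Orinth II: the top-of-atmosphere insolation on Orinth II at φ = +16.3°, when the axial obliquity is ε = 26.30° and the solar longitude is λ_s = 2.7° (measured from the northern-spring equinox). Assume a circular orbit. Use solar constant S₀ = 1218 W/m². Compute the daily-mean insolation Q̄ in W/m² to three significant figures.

Solar declination: sin δ = sin ε · sin λ_s = sin 26.30° × sin 2.7° = 0.02087, so δ = +1.196°.
cos H₀ = −tan(+16.3°) tan(+1.196°) = -0.0061, H₀ = 1.5769 rad.
Bracket: H₀ sin φ sin δ + cos φ cos δ sin H₀ = 1.5769×0.28067×0.02087 + 0.95981×0.99978×0.99998 = 0.009237 + 0.959580 = 0.968817.
Q̄ = (S₀/π) × [bracket] = (1218/π) × 0.968817 = 375.6 W/m².

Q̄ ≈ 376 W/m²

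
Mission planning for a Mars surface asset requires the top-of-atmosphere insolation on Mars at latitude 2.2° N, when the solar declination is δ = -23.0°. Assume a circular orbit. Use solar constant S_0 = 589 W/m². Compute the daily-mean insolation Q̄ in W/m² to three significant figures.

Q̄ ≈ 168 W/m²

cos h₀ = −tan(+2.2°) tan(-23.000°) = 0.0163, h₀ = 1.5545 rad.
Bracket: h₀ sin ϕ sin δ + cos ϕ cos δ sin h₀ = 1.5545×0.03839×-0.39073 + 0.99926×0.92050×0.99987 = -0.023318 + 0.919699 = 0.896381.
Q̄ = (S_0/π) × [bracket] = (589/π) × 0.896381 = 168.1 W/m².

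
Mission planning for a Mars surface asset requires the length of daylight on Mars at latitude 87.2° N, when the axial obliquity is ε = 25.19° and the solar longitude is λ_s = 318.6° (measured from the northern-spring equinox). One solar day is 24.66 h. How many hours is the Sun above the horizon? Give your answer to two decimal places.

Solar declination: sin δ = sin ε · sin λ_s = sin 25.19° × sin 318.6° = -0.28147, so δ = -16.348°.
cos H₀ = −tan φ · tan δ = 5.9975 ≥ 1, so the Sun never rises (polar night) and H₀ = 0.
Daylight = 2H₀/(2π) × 24.66 h = (0.0000/π) × 24.66 = 0.00 h.

0.00 h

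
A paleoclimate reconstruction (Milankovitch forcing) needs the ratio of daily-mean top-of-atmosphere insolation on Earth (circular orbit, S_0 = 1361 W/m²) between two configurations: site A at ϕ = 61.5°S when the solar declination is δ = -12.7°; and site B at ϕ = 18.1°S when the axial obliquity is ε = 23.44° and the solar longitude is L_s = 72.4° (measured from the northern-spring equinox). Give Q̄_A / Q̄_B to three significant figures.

Q̄_A / Q̄_B ≈ 1.15

— Configuration A (ϕ=-61.5°):
cos h₀ = −tan(-61.5°) tan(-12.700°) = -0.4151, h₀ = 1.9988 rad.
Bracket: h₀ sin ϕ sin δ + cos ϕ cos δ sin h₀ = 1.9988×-0.87882×-0.21985 + 0.47716×0.97553×0.90979 = 0.386185 + 0.423493 = 0.809678.
Q̄ = (S_0/π) × [bracket] = (1361/π) × 0.809678 = 350.77 W/m².
— Configuration B (ϕ=-18.1°):
Solar declination: sin δ = sin ε · sin L_s = sin 23.44° × sin 72.4° = 0.37917, so δ = +22.282°.
cos h₀ = −tan(-18.1°) tan(+22.282°) = 0.1339, h₀ = 1.4365 rad.
Bracket: h₀ sin ϕ sin δ + cos ϕ cos δ sin h₀ = 1.4365×-0.31068×0.37917 + 0.95052×0.92533×0.99099 = -0.169220 + 0.871620 = 0.702400.
Q̄ = (S_0/π) × [bracket] = (1361/π) × 0.702400 = 304.29 W/m².
Ratio Q̄_A / Q̄_B = 350.77 / 304.29 = 1.153.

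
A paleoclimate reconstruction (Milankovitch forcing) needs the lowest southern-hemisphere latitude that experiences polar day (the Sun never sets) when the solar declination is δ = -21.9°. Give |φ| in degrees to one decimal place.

Polar day requires cos H₀ = −tan φ tan δ ≤ −1, i.e. tan φ tan δ ≥ 1.
The boundary is |tan φ| · |tan δ| = 1, so |φ| = 90° − |δ| = 90° − 21.9° = 68.1° in the southern hemisphere.

|φ| = 68.1°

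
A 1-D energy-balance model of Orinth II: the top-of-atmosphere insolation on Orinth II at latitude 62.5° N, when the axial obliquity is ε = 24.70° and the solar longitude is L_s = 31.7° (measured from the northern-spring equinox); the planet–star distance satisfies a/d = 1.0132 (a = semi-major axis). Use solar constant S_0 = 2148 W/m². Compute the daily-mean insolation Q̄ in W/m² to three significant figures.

Q̄ ≈ 561 W/m²

Solar declination: sin δ = sin ε · sin L_s = sin 24.70° × sin 31.7° = 0.21958, so δ = +12.684°.
cos h₀ = −tan(+62.5°) tan(+12.684°) = -0.4324, h₀ = 2.0179 rad.
Bracket: h₀ sin ϕ sin δ + cos ϕ cos δ sin h₀ = 2.0179×0.88701×0.21958 + 0.46175×0.97560×0.90170 = 0.393026 + 0.406201 = 0.799227.
Inverse-square distance factor (a/d)² = 1.0132² = 1.026574.
Q̄ = (S_0/π) × 1.026574 × [bracket] = (2148/π) × 1.026574 × 0.799227 = 561.0 W/m².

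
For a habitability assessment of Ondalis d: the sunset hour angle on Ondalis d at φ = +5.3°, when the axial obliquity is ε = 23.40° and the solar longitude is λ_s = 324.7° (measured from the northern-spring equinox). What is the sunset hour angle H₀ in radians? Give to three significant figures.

H₀ = 1.55 rad

Solar declination: sin δ = sin ε · sin λ_s = sin 23.40° × sin 324.7° = -0.22949, so δ = -13.267°.
cos H₀ = −tan φ · tan δ = −tan(+5.3°) × tan(-13.267°) = 0.0219, so H₀ = 1.5489 rad = 88.75°.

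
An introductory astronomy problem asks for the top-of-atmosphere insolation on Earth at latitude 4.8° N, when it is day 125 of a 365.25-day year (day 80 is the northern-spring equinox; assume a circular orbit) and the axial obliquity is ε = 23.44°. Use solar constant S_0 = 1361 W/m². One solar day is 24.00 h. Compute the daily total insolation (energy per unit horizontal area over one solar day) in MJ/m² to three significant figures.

Solar longitude: L_s = 360° × (125 − 80)/365.25 = 44.353°.
sin δ = sin 23.44° × sin 44.353° = 0.27809, so δ = +16.146°.
cos h₀ = −tan(+4.8°) tan(+16.146°) = -0.0243, h₀ = 1.5951 rad.
Bracket: h₀ sin ϕ sin δ + cos ϕ cos δ sin h₀ = 1.5951×0.08368×0.27809 + 0.99649×0.96056×0.99970 = 0.037119 + 0.956901 = 0.994020.
Q̄ = (S_0/π) × [bracket] = (1361/π) × 0.994020 = 430.63 W/m².
Daily total = Q̄ × 24.00 h × 3600 s/h = 430.63 × 24.00 × 3600 / 10⁶ = 37.21 MJ/m².

37.2 MJ/m²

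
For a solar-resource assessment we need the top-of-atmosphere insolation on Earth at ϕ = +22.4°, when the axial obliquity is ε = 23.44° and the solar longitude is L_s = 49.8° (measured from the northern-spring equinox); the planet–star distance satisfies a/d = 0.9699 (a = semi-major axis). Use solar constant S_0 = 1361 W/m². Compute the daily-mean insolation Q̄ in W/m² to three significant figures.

Q̄ ≈ 436 W/m²

Solar declination: sin δ = sin ε · sin L_s = sin 23.44° × sin 49.8° = 0.30383, so δ = +17.688°.
cos h₀ = −tan(+22.4°) tan(+17.688°) = -0.1314, h₀ = 1.7026 rad.
Bracket: h₀ sin ϕ sin δ + cos ϕ cos δ sin h₀ = 1.7026×0.38107×0.30383 + 0.92455×0.95273×0.99132 = 0.197128 + 0.873201 = 1.070329.
Inverse-square distance factor (a/d)² = 0.9699² = 0.940706.
Q̄ = (S_0/π) × 0.940706 × [bracket] = (1361/π) × 0.940706 × 1.070329 = 436.2 W/m².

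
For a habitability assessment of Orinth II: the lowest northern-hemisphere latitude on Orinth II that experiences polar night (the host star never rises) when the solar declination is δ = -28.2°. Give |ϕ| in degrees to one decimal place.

|ϕ| = 61.8°

Polar night requires cos h₀ = −tan ϕ tan δ ≥ 1, i.e. tan ϕ tan δ ≤ −1.
The boundary is |tan ϕ| · |tan δ| = 1, so |ϕ| = 90° − |δ| = 90° − 28.2° = 61.8° in the northern hemisphere.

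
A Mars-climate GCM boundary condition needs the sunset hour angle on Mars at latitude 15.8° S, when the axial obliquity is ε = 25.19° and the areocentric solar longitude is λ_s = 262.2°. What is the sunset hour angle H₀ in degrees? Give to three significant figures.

sin δ = sin 25.19° × sin 262.2° = -0.42168, so δ = -24.941°.
cos H₀ = −tan φ · tan δ = −tan(-15.8°) × tan(-24.941°) = -0.1316, so H₀ = 1.7028 rad = 97.56°.

H₀ = 97.6°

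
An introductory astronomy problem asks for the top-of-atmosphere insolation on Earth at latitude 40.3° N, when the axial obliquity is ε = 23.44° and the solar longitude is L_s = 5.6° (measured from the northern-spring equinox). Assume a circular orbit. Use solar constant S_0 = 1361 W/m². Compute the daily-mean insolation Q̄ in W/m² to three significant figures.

Solar declination: sin δ = sin ε · sin L_s = sin 23.44° × sin 5.6° = 0.03882, so δ = +2.225°.
cos h₀ = −tan(+40.3°) tan(+2.225°) = -0.0329, h₀ = 1.6037 rad.
Bracket: h₀ sin ϕ sin δ + cos ϕ cos δ sin h₀ = 1.6037×0.64679×0.03882 + 0.76267×0.99925×0.99946 = 0.040266 + 0.761686 = 0.801952.
Q̄ = (S_0/π) × [bracket] = (1361/π) × 0.801952 = 347.4 W/m².

Q̄ ≈ 347 W/m²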